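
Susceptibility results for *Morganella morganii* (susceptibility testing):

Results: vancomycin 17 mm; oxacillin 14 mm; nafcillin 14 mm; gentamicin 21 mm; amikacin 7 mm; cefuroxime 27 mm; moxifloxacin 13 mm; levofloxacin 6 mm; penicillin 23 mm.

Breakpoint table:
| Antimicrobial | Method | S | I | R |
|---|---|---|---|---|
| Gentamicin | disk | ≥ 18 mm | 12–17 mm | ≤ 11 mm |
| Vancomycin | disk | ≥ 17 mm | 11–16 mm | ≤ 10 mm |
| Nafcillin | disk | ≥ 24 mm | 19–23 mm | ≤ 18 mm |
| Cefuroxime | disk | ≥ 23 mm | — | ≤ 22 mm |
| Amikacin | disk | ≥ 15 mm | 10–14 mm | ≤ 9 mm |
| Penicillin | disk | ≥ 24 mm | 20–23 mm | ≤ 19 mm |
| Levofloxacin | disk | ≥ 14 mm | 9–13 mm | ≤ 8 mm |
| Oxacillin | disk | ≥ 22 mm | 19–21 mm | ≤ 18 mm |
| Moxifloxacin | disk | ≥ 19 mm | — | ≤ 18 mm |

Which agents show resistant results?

oxacillin, nafcillin, amikacin, moxifloxacin, levofloxacin

Vancomycin: 17 mm is ≥ 17 mm — susceptible
Oxacillin (14 mm) ≤ 18 mm — resistant
Nafcillin: 14 mm is ≤ 18 mm — resistant
Gentamicin (21 mm) ≥ 18 mm ⇒ Susceptible
Amikacin: 7 mm is ≤ 9 mm → R
Cefuroxime 27 mm: ≥ 23 mm ⇒ susceptible
Moxifloxacin 13 mm: ≤ 18 mm ⇒ R
Levofloxacin: 6 mm is ≤ 8 mm — R
Penicillin 23 mm: in 20–23 mm — Intermediate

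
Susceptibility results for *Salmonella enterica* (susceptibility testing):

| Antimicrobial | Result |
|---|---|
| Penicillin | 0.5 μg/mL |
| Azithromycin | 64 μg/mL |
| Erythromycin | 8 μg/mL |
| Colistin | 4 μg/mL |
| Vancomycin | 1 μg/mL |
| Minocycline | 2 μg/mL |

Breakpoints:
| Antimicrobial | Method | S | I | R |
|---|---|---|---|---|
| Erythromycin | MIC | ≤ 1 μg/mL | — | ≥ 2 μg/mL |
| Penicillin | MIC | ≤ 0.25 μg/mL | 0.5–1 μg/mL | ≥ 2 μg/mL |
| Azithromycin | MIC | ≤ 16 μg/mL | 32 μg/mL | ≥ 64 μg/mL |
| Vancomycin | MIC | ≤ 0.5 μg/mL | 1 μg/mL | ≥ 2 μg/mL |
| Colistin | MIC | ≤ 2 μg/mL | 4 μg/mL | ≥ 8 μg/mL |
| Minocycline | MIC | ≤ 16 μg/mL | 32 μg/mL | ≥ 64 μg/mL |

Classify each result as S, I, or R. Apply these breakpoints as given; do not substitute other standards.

Penicillin (0.5 μg/mL) in 0.5–1 μg/mL — intermediate
Azithromycin 64 μg/mL: ≥ 64 μg/mL → Resistant
Erythromycin (8 μg/mL) ≥ 2 μg/mL ⇒ Resistant
Colistin: 4 μg/mL is = 4 μg/mL ⇒ intermediate
Vancomycin: 1 μg/mL is = 1 μg/mL — I
Minocycline: 2 μg/mL is ≤ 16 μg/mL — S

I, R, R, I, I, S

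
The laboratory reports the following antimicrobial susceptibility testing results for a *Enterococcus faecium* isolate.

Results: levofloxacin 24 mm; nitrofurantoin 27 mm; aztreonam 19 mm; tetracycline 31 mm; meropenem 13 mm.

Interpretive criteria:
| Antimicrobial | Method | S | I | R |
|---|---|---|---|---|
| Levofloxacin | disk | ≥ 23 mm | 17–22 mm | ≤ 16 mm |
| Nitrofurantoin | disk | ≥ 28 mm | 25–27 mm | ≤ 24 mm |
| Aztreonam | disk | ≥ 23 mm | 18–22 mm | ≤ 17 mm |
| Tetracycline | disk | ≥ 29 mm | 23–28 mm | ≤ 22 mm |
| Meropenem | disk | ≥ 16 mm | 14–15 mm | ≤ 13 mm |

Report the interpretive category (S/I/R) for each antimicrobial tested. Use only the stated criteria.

S, I, I, S, R

Levofloxacin (24 mm) ≥ 23 mm — susceptible
Nitrofurantoin: 27 mm is in 25–27 mm ⇒ I
Aztreonam: 19 mm is in 18–22 mm → I
Tetracycline: 31 mm is ≥ 29 mm — S
Meropenem: 13 mm is ≤ 13 mm → R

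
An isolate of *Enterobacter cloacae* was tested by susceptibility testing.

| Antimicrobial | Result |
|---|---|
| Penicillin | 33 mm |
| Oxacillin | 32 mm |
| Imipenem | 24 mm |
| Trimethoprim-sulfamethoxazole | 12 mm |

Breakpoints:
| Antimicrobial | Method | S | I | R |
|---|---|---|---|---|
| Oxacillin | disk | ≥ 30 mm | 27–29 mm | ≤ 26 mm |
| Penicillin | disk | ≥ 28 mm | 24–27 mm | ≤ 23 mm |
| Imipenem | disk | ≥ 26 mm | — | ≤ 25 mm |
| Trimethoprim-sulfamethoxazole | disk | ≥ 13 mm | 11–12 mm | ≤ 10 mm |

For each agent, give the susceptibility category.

S, S, R, I

Penicillin 33 mm: ≥ 28 mm ⇒ susceptible
Oxacillin 32 mm: ≥ 30 mm → Susceptible
Imipenem: 24 mm is ≤ 25 mm — resistant
Trimethoprim-sulfamethoxazole 12 mm: in 11–12 mm — intermediate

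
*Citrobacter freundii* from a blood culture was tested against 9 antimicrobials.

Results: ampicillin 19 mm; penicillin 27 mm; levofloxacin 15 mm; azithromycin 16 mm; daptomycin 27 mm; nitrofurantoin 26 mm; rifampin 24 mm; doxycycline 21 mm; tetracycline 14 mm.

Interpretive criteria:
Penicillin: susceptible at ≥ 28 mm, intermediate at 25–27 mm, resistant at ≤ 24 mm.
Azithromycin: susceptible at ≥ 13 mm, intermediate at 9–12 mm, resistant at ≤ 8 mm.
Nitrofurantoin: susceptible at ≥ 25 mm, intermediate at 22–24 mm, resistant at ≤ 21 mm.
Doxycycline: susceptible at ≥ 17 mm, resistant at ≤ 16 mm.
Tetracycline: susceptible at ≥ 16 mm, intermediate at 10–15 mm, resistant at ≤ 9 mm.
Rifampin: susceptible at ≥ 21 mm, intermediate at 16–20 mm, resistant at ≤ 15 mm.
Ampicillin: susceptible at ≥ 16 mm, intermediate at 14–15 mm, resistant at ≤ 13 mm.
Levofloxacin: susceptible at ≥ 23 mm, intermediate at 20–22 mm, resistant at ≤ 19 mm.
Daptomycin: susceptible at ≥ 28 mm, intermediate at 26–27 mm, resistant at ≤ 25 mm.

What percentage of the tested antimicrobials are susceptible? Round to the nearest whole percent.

56%

Ampicillin 19 mm: ≥ 16 mm — susceptible
Penicillin (27 mm) in 25–27 mm ⇒ I
Levofloxacin: 15 mm is ≤ 19 mm — Resistant
Azithromycin 16 mm: ≥ 13 mm — susceptible
Daptomycin 27 mm: in 26–27 mm — intermediate
Nitrofurantoin: 26 mm is ≥ 25 mm ⇒ S
Rifampin: 24 mm is ≥ 21 mm → Susceptible
Doxycycline (21 mm) ≥ 17 mm → susceptible
Tetracycline 14 mm: in 10–15 mm — Intermediate
Susceptible: 5/9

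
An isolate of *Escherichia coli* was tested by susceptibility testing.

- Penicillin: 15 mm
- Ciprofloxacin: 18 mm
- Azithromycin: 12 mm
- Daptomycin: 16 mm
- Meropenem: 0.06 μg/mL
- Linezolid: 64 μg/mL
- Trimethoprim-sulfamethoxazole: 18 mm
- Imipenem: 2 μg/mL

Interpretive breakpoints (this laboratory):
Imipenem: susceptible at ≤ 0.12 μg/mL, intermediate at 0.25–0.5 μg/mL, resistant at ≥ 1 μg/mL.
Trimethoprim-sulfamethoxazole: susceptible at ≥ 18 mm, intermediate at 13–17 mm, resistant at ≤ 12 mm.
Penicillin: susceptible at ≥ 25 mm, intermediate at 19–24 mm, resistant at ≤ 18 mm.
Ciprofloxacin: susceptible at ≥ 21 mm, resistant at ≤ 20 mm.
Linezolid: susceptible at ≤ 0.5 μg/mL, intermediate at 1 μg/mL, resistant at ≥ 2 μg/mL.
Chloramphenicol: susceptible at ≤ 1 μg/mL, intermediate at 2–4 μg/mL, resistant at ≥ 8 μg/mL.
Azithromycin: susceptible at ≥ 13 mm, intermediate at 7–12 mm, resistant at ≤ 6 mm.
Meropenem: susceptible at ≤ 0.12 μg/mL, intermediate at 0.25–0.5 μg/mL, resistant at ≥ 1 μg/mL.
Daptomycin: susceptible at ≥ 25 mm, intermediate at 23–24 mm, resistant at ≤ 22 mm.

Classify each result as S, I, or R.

Penicillin 15 mm: ≤ 18 mm → Resistant
Ciprofloxacin 18 mm: ≤ 20 mm ⇒ R
Azithromycin 12 mm: in 7–12 mm → intermediate
Daptomycin (16 mm) ≤ 22 mm ⇒ R
Meropenem: 0.06 μg/mL is ≤ 0.12 μg/mL ⇒ S
Linezolid: 64 μg/mL is ≥ 2 μg/mL — R
Trimethoprim-sulfamethoxazole: 18 mm is ≥ 18 mm ⇒ S
Imipenem: 2 μg/mL is ≥ 1 μg/mL — Resistant

R, R, I, R, S, R, S, R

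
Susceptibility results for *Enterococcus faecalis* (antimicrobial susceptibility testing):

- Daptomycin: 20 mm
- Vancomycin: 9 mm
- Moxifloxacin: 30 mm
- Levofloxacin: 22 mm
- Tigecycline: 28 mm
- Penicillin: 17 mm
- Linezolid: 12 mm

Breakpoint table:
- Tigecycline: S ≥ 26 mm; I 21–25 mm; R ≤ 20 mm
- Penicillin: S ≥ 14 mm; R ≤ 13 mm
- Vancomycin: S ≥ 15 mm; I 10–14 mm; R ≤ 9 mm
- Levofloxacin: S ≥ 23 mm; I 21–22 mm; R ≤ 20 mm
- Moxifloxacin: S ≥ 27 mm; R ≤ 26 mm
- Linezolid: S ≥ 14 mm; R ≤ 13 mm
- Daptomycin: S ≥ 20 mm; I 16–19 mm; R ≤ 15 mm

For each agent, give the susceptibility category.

S, R, S, I, S, S, R

Daptomycin (20 mm) ≥ 20 mm → susceptible
Vancomycin 9 mm: ≤ 9 mm — R
Moxifloxacin (30 mm) ≥ 27 mm → susceptible
Levofloxacin 22 mm: in 21–22 mm ⇒ Intermediate
Tigecycline: 28 mm is ≥ 26 mm ⇒ S
Penicillin (17 mm) ≥ 14 mm → susceptible
Linezolid: 12 mm is ≤ 13 mm ⇒ resistant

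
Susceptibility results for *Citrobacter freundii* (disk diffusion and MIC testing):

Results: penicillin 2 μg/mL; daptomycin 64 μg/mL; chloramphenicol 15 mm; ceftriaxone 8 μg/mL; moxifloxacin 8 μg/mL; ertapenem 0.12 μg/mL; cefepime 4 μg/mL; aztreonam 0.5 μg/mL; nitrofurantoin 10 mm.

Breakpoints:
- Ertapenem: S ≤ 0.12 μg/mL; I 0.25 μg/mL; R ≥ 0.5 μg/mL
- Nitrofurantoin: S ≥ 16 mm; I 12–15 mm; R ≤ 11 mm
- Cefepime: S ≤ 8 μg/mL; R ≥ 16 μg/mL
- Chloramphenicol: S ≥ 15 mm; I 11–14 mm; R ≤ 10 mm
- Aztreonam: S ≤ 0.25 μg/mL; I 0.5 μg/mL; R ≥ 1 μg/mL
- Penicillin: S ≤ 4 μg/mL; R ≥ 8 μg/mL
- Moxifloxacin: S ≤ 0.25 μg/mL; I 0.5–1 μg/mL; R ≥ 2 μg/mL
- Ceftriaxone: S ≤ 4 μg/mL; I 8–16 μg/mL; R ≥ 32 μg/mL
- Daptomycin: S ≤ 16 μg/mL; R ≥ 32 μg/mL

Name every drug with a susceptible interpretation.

Penicillin 2 μg/mL: ≤ 4 μg/mL — S
Daptomycin (64 μg/mL) ≥ 32 μg/mL — R
Chloramphenicol: 15 mm is ≥ 15 mm → S
Ceftriaxone (8 μg/mL) in 8–16 μg/mL — intermediate
Moxifloxacin (8 μg/mL) ≥ 2 μg/mL — resistant
Ertapenem: 0.12 μg/mL is ≤ 0.12 μg/mL → susceptible
Cefepime: 4 μg/mL is ≤ 8 μg/mL ⇒ Susceptible
Aztreonam (0.5 μg/mL) = 0.5 μg/mL ⇒ intermediate
Nitrofurantoin (10 mm) ≤ 11 mm — Resistant

penicillin, chloramphenicol, ertapenem, cefepime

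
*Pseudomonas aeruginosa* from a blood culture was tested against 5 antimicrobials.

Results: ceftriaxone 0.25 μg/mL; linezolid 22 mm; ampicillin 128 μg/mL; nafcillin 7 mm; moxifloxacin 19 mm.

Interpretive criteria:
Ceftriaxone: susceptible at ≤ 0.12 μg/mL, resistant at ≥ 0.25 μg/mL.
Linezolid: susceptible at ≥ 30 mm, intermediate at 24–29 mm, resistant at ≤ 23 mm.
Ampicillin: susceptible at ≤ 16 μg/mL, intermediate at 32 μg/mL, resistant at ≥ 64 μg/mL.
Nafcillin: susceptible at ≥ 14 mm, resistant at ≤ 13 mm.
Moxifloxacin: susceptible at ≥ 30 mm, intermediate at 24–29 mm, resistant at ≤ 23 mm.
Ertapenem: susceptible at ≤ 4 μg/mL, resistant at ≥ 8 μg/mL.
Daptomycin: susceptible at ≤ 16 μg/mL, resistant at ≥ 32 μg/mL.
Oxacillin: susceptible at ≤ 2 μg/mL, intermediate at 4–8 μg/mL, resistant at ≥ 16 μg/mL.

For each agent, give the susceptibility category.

R, R, R, R, R

Ceftriaxone (0.25 μg/mL) ≥ 0.25 μg/mL ⇒ R
Linezolid 22 mm: ≤ 23 mm — Resistant
Ampicillin (128 μg/mL) ≥ 64 μg/mL → resistant
Nafcillin (7 mm) ≤ 13 mm ⇒ R
Moxifloxacin: 19 mm is ≤ 23 mm → resistant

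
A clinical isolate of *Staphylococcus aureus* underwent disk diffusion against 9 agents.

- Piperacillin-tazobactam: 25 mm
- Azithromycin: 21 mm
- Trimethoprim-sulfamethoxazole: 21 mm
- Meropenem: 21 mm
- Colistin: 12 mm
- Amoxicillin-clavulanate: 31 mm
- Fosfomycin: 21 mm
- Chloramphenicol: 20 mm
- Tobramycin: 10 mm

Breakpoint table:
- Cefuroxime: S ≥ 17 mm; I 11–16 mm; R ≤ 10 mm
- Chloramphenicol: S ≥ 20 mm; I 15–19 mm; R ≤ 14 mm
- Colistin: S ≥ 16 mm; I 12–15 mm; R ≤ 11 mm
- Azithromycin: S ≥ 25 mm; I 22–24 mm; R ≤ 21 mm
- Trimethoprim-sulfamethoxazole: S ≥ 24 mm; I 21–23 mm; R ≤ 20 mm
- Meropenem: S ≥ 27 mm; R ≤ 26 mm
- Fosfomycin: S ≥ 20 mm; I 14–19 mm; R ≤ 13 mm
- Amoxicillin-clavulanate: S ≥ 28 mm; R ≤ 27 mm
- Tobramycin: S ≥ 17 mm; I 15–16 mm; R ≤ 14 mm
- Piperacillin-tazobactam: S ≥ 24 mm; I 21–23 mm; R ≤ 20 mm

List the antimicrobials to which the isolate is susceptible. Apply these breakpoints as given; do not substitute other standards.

piperacillin-tazobactam, amoxicillin-clavulanate, fosfomycin, chloramphenicol

Piperacillin-tazobactam 25 mm: ≥ 24 mm ⇒ Susceptible
Azithromycin 21 mm: ≤ 21 mm → resistant
Trimethoprim-sulfamethoxazole (21 mm) in 21–23 mm → I
Meropenem: 21 mm is ≤ 26 mm → R
Colistin (12 mm) in 12–15 mm → intermediate
Amoxicillin-clavulanate: 31 mm is ≥ 28 mm — Susceptible
Fosfomycin: 21 mm is ≥ 20 mm → susceptible
Chloramphenicol 20 mm: ≥ 20 mm → susceptible
Tobramycin (10 mm) ≤ 14 mm — resistant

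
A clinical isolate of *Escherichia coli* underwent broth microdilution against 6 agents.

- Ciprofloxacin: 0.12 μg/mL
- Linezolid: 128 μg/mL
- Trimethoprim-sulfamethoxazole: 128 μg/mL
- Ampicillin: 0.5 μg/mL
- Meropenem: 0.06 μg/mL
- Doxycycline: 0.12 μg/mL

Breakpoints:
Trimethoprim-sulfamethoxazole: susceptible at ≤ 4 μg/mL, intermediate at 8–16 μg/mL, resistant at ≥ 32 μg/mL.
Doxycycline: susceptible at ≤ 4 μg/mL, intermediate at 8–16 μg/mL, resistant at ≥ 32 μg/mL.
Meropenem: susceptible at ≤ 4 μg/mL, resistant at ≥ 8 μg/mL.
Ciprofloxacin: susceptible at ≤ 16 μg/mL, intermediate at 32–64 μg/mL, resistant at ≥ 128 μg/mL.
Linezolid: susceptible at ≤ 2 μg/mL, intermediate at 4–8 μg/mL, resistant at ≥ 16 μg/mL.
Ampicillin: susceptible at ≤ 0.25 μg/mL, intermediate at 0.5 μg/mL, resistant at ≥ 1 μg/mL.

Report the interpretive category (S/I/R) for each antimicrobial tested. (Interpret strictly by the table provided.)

S, R, R, I, S, S

Ciprofloxacin: 0.12 μg/mL is ≤ 16 μg/mL → Susceptible
Linezolid 128 μg/mL: ≥ 16 μg/mL ⇒ resistant
Trimethoprim-sulfamethoxazole (128 μg/mL) ≥ 32 μg/mL → R
Ampicillin (0.5 μg/mL) = 0.5 μg/mL — I
Meropenem (0.06 μg/mL) ≤ 4 μg/mL → susceptible
Doxycycline: 0.12 μg/mL is ≤ 4 μg/mL ⇒ susceptible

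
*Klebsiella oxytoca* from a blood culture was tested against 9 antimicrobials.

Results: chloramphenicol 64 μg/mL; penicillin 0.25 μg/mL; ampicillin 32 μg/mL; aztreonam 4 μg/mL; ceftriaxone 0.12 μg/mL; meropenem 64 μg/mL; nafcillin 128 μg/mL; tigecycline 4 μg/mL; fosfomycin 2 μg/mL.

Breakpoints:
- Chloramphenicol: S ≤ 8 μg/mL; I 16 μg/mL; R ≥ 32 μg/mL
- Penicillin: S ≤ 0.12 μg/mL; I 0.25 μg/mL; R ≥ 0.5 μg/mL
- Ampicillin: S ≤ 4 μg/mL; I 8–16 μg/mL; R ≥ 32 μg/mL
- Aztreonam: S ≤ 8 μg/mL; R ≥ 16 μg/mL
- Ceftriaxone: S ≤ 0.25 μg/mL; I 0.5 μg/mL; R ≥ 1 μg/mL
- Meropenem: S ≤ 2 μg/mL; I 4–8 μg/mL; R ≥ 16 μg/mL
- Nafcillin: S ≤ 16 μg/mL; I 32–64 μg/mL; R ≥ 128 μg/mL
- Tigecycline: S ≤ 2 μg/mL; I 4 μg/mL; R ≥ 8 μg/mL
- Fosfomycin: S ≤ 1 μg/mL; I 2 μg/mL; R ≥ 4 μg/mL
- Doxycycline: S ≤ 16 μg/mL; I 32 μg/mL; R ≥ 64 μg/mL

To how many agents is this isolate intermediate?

3

Chloramphenicol (64 μg/mL) ≥ 32 μg/mL ⇒ Resistant
Penicillin 0.25 μg/mL: = 0.25 μg/mL ⇒ I
Ampicillin (32 μg/mL) ≥ 32 μg/mL → resistant
Aztreonam 4 μg/mL: ≤ 8 μg/mL ⇒ S
Ceftriaxone 0.12 μg/mL: ≤ 0.25 μg/mL — susceptible
Meropenem (64 μg/mL) ≥ 16 μg/mL — resistant
Nafcillin 128 μg/mL: ≥ 128 μg/mL — R
Tigecycline: 4 μg/mL is = 4 μg/mL → I
Fosfomycin: 2 μg/mL is = 2 μg/mL — I
Intermediate: 3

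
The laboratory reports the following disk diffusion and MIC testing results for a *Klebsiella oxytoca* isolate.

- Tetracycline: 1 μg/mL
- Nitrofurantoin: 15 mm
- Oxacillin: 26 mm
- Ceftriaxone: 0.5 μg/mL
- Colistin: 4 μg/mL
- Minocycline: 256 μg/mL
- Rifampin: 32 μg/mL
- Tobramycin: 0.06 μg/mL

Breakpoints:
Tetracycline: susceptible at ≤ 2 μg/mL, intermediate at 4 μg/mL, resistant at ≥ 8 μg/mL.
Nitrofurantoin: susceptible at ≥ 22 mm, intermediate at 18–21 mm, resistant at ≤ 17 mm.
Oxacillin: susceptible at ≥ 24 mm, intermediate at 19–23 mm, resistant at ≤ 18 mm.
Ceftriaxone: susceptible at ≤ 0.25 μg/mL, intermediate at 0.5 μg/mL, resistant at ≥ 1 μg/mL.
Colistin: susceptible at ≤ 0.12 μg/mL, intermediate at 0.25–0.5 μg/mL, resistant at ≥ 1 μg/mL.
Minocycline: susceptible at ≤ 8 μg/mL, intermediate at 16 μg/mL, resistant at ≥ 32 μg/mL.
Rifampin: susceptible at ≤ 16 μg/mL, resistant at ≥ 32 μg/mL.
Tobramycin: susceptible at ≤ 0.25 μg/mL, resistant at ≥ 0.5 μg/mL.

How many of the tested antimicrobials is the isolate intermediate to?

Tetracycline 1 μg/mL: ≤ 2 μg/mL → S
Nitrofurantoin (15 mm) ≤ 17 mm — Resistant
Oxacillin (26 mm) ≥ 24 mm → S
Ceftriaxone (0.5 μg/mL) = 0.5 μg/mL ⇒ Intermediate
Colistin 4 μg/mL: ≥ 1 μg/mL — resistant
Minocycline: 256 μg/mL is ≥ 32 μg/mL → R
Rifampin 32 μg/mL: ≥ 32 μg/mL — R
Tobramycin (0.06 μg/mL) ≤ 0.25 μg/mL ⇒ Susceptible
Intermediate: 1

1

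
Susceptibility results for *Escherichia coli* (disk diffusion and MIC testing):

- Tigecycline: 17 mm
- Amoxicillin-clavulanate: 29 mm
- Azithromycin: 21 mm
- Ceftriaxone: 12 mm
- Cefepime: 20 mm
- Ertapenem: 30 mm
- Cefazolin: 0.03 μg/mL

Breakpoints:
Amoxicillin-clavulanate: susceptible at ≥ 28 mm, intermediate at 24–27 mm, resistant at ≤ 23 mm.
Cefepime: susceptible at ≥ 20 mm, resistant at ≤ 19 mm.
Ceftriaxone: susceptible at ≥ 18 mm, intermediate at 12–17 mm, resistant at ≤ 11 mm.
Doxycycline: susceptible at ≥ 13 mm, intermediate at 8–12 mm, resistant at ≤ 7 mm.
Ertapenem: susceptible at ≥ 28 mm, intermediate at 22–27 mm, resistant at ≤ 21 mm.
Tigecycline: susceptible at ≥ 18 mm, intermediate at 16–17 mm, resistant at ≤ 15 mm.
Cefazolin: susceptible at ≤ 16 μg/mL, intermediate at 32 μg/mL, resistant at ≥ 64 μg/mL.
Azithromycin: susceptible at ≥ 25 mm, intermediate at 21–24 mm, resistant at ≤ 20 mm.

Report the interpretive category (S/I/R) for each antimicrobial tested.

I, S, I, I, S, S, S

Tigecycline (17 mm) in 16–17 mm — I
Amoxicillin-clavulanate (29 mm) ≥ 28 mm — susceptible
Azithromycin: 21 mm is in 21–24 mm — I
Ceftriaxone 12 mm: in 12–17 mm ⇒ intermediate
Cefepime (20 mm) ≥ 20 mm ⇒ Susceptible
Ertapenem: 30 mm is ≥ 28 mm → susceptible
Cefazolin (0.03 μg/mL) ≤ 16 μg/mL — susceptible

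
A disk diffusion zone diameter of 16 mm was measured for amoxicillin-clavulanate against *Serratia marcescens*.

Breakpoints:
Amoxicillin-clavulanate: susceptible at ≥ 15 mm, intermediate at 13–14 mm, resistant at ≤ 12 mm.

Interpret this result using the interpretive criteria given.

S

Amoxicillin-clavulanate 16 mm: ≥ 15 mm — Susceptible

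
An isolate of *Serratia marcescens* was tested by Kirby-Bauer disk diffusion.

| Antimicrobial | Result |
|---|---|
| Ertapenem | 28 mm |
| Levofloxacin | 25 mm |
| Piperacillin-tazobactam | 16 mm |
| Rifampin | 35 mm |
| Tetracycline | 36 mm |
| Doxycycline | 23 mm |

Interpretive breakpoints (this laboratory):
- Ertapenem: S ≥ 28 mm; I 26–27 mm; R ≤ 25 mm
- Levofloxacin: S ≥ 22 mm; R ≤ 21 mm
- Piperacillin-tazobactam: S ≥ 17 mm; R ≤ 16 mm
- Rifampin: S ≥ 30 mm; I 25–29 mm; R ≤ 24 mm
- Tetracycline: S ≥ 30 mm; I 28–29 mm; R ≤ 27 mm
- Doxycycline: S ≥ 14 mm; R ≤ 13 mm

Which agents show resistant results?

Ertapenem: 28 mm is ≥ 28 mm ⇒ Susceptible
Levofloxacin: 25 mm is ≥ 22 mm — Susceptible
Piperacillin-tazobactam (16 mm) ≤ 16 mm → resistant
Rifampin 35 mm: ≥ 30 mm ⇒ susceptible
Tetracycline: 36 mm is ≥ 30 mm ⇒ S
Doxycycline: 23 mm is ≥ 14 mm → S

piperacillin-tazobactam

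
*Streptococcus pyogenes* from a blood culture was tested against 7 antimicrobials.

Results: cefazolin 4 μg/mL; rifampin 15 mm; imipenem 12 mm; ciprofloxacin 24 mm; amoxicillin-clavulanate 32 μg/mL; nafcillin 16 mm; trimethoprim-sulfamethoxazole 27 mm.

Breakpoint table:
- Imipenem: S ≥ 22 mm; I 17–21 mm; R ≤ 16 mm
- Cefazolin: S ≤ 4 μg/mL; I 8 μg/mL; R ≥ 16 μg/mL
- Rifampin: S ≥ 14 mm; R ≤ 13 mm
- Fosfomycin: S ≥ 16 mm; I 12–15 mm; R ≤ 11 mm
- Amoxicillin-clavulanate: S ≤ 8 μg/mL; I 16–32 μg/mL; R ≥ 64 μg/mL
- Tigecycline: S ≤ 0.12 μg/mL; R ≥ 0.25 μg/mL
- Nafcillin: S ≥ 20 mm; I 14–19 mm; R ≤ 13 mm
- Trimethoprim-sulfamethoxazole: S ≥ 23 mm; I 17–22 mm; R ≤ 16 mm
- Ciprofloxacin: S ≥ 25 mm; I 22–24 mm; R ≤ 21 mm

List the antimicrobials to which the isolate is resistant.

imipenem

Cefazolin 4 μg/mL: ≤ 4 μg/mL — S
Rifampin: 15 mm is ≥ 14 mm — S
Imipenem 12 mm: ≤ 16 mm ⇒ R
Ciprofloxacin: 24 mm is in 22–24 mm — I
Amoxicillin-clavulanate: 32 μg/mL is in 16–32 μg/mL — Intermediate
Nafcillin (16 mm) in 14–19 mm — I
Trimethoprim-sulfamethoxazole: 27 mm is ≥ 23 mm → Susceptible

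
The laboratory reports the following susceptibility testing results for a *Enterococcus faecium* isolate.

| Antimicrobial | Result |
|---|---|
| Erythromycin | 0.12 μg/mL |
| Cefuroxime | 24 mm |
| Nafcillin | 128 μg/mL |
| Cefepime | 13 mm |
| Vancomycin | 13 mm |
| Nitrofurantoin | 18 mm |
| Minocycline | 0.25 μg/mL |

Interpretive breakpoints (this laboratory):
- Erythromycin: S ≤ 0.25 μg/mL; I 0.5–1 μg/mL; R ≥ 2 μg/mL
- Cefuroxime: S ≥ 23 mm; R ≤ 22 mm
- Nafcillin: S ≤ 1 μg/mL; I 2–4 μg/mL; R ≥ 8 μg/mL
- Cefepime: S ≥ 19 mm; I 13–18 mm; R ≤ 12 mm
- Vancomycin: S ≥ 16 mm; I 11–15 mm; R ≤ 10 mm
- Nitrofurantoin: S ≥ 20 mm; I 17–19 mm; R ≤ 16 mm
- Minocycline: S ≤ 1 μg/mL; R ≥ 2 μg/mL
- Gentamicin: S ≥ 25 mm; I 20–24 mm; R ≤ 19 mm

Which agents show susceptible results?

erythromycin, cefuroxime, minocycline

Erythromycin: 0.12 μg/mL is ≤ 0.25 μg/mL ⇒ susceptible
Cefuroxime (24 mm) ≥ 23 mm ⇒ S
Nafcillin: 128 μg/mL is ≥ 8 μg/mL — R
Cefepime (13 mm) in 13–18 mm ⇒ intermediate
Vancomycin (13 mm) in 11–15 mm ⇒ intermediate
Nitrofurantoin 18 mm: in 17–19 mm — I
Minocycline 0.25 μg/mL: ≤ 1 μg/mL — S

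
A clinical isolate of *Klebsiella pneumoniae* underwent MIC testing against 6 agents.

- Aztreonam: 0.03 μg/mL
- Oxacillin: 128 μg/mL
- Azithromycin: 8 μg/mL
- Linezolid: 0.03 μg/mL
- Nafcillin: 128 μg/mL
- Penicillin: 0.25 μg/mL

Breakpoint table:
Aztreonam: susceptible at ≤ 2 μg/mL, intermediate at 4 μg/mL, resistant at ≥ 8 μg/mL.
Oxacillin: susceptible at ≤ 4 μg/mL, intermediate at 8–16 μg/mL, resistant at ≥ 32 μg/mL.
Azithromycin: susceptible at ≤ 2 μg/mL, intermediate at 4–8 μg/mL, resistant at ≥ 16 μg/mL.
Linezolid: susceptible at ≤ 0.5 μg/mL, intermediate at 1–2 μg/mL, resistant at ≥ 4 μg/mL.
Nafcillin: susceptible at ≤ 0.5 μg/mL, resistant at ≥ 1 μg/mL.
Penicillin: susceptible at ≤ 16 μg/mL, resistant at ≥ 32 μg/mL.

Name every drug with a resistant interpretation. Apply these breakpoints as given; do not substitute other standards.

oxacillin, nafcillin

Aztreonam 0.03 μg/mL: ≤ 2 μg/mL — susceptible
Oxacillin (128 μg/mL) ≥ 32 μg/mL — Resistant
Azithromycin (8 μg/mL) in 4–8 μg/mL — Intermediate
Linezolid: 0.03 μg/mL is ≤ 0.5 μg/mL — Susceptible
Nafcillin: 128 μg/mL is ≥ 1 μg/mL — Resistant
Penicillin: 0.25 μg/mL is ≤ 16 μg/mL — Susceptible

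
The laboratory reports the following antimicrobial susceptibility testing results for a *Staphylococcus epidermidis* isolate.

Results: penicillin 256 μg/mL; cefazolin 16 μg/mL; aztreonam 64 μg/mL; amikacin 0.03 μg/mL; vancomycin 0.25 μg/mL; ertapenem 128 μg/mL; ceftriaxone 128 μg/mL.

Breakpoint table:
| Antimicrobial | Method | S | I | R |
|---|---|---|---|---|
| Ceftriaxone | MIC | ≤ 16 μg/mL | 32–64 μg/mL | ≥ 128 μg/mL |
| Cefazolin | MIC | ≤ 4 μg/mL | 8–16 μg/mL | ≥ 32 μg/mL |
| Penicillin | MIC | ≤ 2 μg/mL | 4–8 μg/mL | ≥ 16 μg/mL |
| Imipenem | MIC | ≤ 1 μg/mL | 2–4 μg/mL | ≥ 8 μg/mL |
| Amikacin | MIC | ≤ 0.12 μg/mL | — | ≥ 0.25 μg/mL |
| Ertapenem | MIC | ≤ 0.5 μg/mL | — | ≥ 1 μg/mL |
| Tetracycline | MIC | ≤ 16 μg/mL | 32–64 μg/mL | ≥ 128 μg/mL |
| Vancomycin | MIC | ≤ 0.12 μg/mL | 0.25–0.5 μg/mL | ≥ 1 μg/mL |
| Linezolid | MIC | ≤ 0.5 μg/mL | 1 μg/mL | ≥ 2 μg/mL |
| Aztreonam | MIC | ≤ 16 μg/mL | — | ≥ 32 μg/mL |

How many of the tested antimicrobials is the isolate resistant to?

Penicillin: 256 μg/mL is ≥ 16 μg/mL → resistant
Cefazolin 16 μg/mL: in 8–16 μg/mL — I
Aztreonam: 64 μg/mL is ≥ 32 μg/mL ⇒ R
Amikacin: 0.03 μg/mL is ≤ 0.12 μg/mL ⇒ S
Vancomycin: 0.25 μg/mL is in 0.25–0.5 μg/mL — intermediate
Ertapenem 128 μg/mL: ≥ 1 μg/mL — resistant
Ceftriaxone 128 μg/mL: ≥ 128 μg/mL → resistant
Resistant: 4

4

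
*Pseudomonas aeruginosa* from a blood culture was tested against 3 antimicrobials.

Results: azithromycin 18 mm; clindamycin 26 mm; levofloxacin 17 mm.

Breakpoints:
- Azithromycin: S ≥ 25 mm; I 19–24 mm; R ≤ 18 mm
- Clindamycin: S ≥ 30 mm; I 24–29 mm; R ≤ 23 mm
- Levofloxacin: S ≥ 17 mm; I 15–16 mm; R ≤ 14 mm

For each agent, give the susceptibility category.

Azithromycin 18 mm: ≤ 18 mm → Resistant
Clindamycin: 26 mm is in 24–29 mm ⇒ Intermediate
Levofloxacin (17 mm) ≥ 17 mm → S

R, I, S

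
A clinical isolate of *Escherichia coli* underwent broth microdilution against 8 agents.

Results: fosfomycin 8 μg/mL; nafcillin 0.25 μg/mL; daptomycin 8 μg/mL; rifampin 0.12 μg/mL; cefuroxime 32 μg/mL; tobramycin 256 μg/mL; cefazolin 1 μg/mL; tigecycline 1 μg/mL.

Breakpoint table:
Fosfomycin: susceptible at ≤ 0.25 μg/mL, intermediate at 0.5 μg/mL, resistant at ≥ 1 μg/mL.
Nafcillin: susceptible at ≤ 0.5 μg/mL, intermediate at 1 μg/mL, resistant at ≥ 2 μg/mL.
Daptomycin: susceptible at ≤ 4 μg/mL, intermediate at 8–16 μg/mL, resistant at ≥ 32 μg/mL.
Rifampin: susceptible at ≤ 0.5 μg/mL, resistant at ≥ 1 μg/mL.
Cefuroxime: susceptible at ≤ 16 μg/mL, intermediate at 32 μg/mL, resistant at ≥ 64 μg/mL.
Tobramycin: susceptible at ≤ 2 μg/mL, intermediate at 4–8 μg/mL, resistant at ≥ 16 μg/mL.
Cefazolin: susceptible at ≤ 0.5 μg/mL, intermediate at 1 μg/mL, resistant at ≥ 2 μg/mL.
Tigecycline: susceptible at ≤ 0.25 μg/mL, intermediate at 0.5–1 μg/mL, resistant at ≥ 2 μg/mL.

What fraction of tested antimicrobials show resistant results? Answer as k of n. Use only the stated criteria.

2 of 8

Fosfomycin 8 μg/mL: ≥ 1 μg/mL → resistant
Nafcillin 0.25 μg/mL: ≤ 0.5 μg/mL — susceptible
Daptomycin 8 μg/mL: in 8–16 μg/mL ⇒ I
Rifampin: 0.12 μg/mL is ≤ 0.5 μg/mL — Susceptible
Cefuroxime (32 μg/mL) = 32 μg/mL — Intermediate
Tobramycin (256 μg/mL) ≥ 16 μg/mL — R
Cefazolin: 1 μg/mL is = 1 μg/mL — intermediate
Tigecycline 1 μg/mL: in 0.5–1 μg/mL ⇒ I
Resistant: 2/8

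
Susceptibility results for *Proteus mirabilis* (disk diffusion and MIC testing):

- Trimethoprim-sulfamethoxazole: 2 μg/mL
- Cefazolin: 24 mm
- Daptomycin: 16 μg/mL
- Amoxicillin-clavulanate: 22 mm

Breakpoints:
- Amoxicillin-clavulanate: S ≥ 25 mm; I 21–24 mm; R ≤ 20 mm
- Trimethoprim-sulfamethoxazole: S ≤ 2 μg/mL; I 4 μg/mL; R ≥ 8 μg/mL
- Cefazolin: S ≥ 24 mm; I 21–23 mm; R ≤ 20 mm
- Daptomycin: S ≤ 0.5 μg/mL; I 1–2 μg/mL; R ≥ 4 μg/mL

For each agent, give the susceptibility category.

Trimethoprim-sulfamethoxazole 2 μg/mL: ≤ 2 μg/mL — S
Cefazolin (24 mm) ≥ 24 mm → Susceptible
Daptomycin: 16 μg/mL is ≥ 4 μg/mL — R
Amoxicillin-clavulanate 22 mm: in 21–24 mm → I

S, S, R, I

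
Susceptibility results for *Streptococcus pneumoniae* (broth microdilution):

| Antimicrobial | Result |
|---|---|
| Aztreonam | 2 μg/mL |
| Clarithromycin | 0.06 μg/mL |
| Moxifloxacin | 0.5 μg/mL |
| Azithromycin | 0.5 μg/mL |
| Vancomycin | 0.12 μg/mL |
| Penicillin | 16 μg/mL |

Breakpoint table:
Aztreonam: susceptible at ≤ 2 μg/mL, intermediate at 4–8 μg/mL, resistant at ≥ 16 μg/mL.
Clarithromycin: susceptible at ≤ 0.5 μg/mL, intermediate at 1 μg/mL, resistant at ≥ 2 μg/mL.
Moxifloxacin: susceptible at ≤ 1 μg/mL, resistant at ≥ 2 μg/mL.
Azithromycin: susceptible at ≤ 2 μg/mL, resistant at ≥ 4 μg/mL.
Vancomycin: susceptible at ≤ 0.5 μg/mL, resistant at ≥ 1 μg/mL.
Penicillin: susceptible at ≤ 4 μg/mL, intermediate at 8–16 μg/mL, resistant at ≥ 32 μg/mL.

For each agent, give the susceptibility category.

S, S, S, S, S, I

Aztreonam: 2 μg/mL is ≤ 2 μg/mL ⇒ Susceptible
Clarithromycin: 0.06 μg/mL is ≤ 0.5 μg/mL ⇒ S
Moxifloxacin (0.5 μg/mL) ≤ 1 μg/mL — Susceptible
Azithromycin 0.5 μg/mL: ≤ 2 μg/mL → Susceptible
Vancomycin: 0.12 μg/mL is ≤ 0.5 μg/mL — S
Penicillin (16 μg/mL) in 8–16 μg/mL ⇒ intermediate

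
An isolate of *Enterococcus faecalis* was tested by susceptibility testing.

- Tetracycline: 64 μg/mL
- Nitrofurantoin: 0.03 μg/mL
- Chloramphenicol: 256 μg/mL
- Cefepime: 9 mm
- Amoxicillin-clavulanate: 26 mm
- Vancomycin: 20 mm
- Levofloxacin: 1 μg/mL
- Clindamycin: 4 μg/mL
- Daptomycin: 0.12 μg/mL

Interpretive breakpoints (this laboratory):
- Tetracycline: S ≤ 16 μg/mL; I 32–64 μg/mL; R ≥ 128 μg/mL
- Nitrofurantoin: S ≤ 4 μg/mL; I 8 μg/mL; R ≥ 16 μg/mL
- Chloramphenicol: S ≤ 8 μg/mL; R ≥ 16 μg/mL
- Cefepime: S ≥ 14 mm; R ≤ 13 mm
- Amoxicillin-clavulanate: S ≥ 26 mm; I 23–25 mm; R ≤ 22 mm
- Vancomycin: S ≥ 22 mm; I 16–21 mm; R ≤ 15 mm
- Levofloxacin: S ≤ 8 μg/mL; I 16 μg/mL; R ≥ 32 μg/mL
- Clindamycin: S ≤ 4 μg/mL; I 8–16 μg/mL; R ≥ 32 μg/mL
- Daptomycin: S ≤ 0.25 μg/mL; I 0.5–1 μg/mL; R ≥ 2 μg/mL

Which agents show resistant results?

Tetracycline (64 μg/mL) in 32–64 μg/mL ⇒ I
Nitrofurantoin (0.03 μg/mL) ≤ 4 μg/mL ⇒ S
Chloramphenicol (256 μg/mL) ≥ 16 μg/mL — R
Cefepime (9 mm) ≤ 13 mm — resistant
Amoxicillin-clavulanate (26 mm) ≥ 26 mm ⇒ Susceptible
Vancomycin: 20 mm is in 16–21 mm ⇒ Intermediate
Levofloxacin 1 μg/mL: ≤ 8 μg/mL → Susceptible
Clindamycin 4 μg/mL: ≤ 4 μg/mL → S
Daptomycin: 0.12 μg/mL is ≤ 0.25 μg/mL — S

chloramphenicol, cefepime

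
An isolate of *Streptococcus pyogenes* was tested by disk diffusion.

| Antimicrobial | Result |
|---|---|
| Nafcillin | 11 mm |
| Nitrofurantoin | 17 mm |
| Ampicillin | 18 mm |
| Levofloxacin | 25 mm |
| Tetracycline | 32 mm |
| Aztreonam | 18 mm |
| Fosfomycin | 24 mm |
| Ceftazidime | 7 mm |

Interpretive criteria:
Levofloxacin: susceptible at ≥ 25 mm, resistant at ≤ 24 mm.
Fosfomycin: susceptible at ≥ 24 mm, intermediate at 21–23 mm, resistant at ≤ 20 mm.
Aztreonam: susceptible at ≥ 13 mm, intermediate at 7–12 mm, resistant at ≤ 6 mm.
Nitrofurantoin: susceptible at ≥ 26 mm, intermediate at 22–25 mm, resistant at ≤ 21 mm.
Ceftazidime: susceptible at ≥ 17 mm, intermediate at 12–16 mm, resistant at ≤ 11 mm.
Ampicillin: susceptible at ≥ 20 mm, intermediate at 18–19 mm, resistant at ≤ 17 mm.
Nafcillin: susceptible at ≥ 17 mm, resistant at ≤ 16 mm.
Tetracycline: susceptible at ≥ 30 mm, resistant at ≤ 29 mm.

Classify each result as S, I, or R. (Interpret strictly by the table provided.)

R, R, I, S, S, S, S, R

Nafcillin: 11 mm is ≤ 16 mm — Resistant
Nitrofurantoin (17 mm) ≤ 21 mm → resistant
Ampicillin: 18 mm is in 18–19 mm — Intermediate
Levofloxacin: 25 mm is ≥ 25 mm → S
Tetracycline (32 mm) ≥ 30 mm ⇒ S
Aztreonam: 18 mm is ≥ 13 mm → S
Fosfomycin: 24 mm is ≥ 24 mm ⇒ Susceptible
Ceftazidime: 7 mm is ≤ 11 mm → R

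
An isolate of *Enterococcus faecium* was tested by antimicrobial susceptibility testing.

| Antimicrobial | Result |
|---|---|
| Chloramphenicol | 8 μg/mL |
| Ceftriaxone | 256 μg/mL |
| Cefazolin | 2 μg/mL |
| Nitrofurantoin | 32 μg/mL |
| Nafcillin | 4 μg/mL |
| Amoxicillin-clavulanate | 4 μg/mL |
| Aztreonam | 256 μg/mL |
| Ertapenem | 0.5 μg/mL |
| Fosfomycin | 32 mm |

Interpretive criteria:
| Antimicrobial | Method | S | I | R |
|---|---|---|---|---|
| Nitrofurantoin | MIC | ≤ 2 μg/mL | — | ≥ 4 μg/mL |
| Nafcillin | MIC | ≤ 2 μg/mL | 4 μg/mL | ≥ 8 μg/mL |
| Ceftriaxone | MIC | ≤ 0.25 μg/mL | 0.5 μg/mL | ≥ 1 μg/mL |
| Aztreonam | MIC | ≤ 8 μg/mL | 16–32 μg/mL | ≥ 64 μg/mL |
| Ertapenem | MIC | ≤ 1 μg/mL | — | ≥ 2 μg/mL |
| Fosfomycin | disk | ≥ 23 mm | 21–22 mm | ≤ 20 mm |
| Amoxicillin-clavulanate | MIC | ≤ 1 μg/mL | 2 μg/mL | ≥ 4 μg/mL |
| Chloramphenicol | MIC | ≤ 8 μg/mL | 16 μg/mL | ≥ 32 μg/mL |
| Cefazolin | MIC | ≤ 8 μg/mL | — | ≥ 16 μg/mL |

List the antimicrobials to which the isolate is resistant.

ceftriaxone, nitrofurantoin, amoxicillin-clavulanate, aztreonam

Chloramphenicol 8 μg/mL: ≤ 8 μg/mL → Susceptible
Ceftriaxone (256 μg/mL) ≥ 1 μg/mL — resistant
Cefazolin (2 μg/mL) ≤ 8 μg/mL → Susceptible
Nitrofurantoin: 32 μg/mL is ≥ 4 μg/mL → resistant
Nafcillin 4 μg/mL: = 4 μg/mL ⇒ I
Amoxicillin-clavulanate: 4 μg/mL is ≥ 4 μg/mL — R
Aztreonam (256 μg/mL) ≥ 64 μg/mL ⇒ R
Ertapenem 0.5 μg/mL: ≤ 1 μg/mL — Susceptible
Fosfomycin 32 mm: ≥ 23 mm → Susceptible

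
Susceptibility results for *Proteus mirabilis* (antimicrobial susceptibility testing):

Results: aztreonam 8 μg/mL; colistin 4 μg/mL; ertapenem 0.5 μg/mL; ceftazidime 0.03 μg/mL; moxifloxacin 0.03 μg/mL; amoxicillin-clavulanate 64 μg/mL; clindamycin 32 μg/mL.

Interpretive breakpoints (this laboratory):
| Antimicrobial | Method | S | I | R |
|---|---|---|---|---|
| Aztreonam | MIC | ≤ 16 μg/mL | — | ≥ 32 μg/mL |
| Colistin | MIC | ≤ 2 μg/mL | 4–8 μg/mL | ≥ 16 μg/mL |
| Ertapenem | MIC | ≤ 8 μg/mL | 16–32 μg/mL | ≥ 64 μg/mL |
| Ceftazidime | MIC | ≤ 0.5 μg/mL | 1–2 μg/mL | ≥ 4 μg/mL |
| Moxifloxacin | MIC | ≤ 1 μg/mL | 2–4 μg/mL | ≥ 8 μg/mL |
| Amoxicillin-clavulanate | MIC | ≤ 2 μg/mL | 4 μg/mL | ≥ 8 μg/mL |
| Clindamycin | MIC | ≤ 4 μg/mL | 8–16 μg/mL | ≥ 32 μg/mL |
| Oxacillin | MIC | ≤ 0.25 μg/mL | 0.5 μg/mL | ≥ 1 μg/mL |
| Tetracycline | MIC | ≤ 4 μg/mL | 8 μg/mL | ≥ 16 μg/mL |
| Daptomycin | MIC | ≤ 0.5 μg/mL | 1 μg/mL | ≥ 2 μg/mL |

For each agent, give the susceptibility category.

Aztreonam 8 μg/mL: ≤ 16 μg/mL ⇒ susceptible
Colistin 4 μg/mL: in 4–8 μg/mL ⇒ I
Ertapenem: 0.5 μg/mL is ≤ 8 μg/mL ⇒ S
Ceftazidime 0.03 μg/mL: ≤ 0.5 μg/mL ⇒ Susceptible
Moxifloxacin 0.03 μg/mL: ≤ 1 μg/mL → S
Amoxicillin-clavulanate 64 μg/mL: ≥ 8 μg/mL → resistant
Clindamycin 32 μg/mL: ≥ 32 μg/mL → Resistant

S, I, S, S, S, R, R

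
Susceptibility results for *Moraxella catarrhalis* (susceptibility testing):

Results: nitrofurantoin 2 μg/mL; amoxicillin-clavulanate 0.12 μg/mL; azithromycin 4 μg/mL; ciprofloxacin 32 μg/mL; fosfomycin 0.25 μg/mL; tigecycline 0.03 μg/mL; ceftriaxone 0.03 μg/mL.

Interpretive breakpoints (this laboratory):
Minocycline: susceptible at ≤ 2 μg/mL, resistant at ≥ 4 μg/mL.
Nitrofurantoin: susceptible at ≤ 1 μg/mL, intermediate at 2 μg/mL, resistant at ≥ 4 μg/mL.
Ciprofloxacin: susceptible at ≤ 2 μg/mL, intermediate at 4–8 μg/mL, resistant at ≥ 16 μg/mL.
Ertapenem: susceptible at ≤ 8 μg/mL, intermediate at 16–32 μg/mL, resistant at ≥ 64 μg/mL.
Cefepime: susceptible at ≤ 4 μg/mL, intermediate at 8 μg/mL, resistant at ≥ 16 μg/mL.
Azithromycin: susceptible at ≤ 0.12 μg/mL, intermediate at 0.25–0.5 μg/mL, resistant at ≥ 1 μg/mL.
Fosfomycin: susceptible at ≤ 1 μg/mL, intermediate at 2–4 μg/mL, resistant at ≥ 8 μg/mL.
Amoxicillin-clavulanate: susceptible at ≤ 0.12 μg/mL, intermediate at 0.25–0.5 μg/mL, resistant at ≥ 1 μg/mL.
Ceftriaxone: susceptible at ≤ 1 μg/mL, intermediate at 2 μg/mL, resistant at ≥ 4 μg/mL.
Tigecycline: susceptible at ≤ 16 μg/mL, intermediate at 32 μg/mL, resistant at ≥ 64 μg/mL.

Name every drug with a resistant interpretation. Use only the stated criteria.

azithromycin, ciprofloxacin

Nitrofurantoin 2 μg/mL: = 2 μg/mL ⇒ intermediate
Amoxicillin-clavulanate 0.12 μg/mL: ≤ 0.12 μg/mL ⇒ susceptible
Azithromycin (4 μg/mL) ≥ 1 μg/mL → resistant
Ciprofloxacin 32 μg/mL: ≥ 16 μg/mL → Resistant
Fosfomycin 0.25 μg/mL: ≤ 1 μg/mL — S
Tigecycline 0.03 μg/mL: ≤ 16 μg/mL — Susceptible
Ceftriaxone (0.03 μg/mL) ≤ 1 μg/mL → susceptible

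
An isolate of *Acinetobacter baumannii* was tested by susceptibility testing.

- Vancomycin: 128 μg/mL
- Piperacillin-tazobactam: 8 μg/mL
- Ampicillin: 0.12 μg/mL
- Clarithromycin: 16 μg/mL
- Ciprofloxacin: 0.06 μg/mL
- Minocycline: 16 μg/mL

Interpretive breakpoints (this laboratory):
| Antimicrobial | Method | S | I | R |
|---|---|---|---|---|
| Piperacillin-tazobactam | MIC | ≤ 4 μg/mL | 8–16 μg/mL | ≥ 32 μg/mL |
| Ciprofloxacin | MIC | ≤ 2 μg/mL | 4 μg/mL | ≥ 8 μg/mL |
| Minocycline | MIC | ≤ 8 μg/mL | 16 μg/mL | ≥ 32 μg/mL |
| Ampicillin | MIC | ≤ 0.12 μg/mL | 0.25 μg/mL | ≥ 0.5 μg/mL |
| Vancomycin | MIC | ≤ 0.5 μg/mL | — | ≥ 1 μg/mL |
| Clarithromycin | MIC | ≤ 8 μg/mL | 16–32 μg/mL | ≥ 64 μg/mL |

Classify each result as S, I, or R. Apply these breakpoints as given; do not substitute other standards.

Vancomycin: 128 μg/mL is ≥ 1 μg/mL → Resistant
Piperacillin-tazobactam: 8 μg/mL is in 8–16 μg/mL ⇒ I
Ampicillin 0.12 μg/mL: ≤ 0.12 μg/mL → Susceptible
Clarithromycin: 16 μg/mL is in 16–32 μg/mL ⇒ Intermediate
Ciprofloxacin: 0.06 μg/mL is ≤ 2 μg/mL → susceptible
Minocycline (16 μg/mL) = 16 μg/mL — Intermediate

R, I, S, I, S, I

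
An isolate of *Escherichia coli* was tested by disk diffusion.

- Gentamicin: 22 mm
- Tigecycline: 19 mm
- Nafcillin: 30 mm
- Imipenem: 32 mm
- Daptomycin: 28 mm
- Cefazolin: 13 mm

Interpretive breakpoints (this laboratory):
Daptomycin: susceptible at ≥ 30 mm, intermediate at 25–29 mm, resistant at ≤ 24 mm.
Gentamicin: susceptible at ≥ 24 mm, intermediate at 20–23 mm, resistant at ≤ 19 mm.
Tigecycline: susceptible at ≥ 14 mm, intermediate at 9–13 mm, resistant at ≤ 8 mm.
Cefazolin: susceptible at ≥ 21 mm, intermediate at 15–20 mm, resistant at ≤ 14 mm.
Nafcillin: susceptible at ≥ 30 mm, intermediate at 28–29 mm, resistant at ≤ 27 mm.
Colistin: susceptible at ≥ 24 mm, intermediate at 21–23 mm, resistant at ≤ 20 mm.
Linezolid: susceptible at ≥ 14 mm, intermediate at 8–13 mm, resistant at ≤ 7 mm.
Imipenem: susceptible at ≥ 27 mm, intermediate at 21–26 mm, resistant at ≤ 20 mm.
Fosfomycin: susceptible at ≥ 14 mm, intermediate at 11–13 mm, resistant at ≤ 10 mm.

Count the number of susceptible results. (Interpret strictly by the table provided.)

Gentamicin 22 mm: in 20–23 mm ⇒ I
Tigecycline (19 mm) ≥ 14 mm ⇒ susceptible
Nafcillin (30 mm) ≥ 30 mm ⇒ S
Imipenem 32 mm: ≥ 27 mm — Susceptible
Daptomycin: 28 mm is in 25–29 mm → Intermediate
Cefazolin: 13 mm is ≤ 14 mm ⇒ resistant
Susceptible: 3

3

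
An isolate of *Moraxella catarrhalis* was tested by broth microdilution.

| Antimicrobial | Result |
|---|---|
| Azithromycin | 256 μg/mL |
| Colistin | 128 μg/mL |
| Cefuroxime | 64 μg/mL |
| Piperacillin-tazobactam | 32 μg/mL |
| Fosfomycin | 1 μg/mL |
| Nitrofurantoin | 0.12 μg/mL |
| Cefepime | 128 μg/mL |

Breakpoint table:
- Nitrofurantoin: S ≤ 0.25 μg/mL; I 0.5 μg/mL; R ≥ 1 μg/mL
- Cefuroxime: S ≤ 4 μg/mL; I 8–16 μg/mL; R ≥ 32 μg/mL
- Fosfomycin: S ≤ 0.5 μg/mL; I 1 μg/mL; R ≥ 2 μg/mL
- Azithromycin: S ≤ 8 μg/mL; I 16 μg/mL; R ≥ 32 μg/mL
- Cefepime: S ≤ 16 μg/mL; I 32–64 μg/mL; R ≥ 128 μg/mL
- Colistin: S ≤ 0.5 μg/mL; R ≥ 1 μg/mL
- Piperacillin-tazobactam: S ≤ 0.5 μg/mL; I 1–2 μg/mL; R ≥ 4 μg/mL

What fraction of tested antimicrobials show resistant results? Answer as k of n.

5 of 7

Azithromycin (256 μg/mL) ≥ 32 μg/mL — R
Colistin: 128 μg/mL is ≥ 1 μg/mL ⇒ Resistant
Cefuroxime (64 μg/mL) ≥ 32 μg/mL → resistant
Piperacillin-tazobactam: 32 μg/mL is ≥ 4 μg/mL — resistant
Fosfomycin (1 μg/mL) = 1 μg/mL → intermediate
Nitrofurantoin 0.12 μg/mL: ≤ 0.25 μg/mL ⇒ susceptible
Cefepime 128 μg/mL: ≥ 128 μg/mL → R
Resistant: 5/7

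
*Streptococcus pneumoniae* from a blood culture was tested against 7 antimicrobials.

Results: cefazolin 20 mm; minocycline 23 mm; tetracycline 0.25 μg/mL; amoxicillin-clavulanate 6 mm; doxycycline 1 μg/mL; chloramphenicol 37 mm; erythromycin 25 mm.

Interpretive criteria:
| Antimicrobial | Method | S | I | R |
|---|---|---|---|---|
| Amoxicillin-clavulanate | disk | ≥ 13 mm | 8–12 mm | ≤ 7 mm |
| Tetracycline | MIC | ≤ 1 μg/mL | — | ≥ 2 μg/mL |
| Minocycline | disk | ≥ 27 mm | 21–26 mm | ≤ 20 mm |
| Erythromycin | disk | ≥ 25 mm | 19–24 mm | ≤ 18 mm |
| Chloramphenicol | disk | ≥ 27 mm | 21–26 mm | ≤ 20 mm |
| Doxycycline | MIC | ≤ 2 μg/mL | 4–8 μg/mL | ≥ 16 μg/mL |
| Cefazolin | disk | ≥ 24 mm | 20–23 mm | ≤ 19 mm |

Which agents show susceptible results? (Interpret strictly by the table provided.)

tetracycline, doxycycline, chloramphenicol, erythromycin

Cefazolin: 20 mm is in 20–23 mm ⇒ Intermediate
Minocycline (23 mm) in 21–26 mm — Intermediate
Tetracycline 0.25 μg/mL: ≤ 1 μg/mL — S
Amoxicillin-clavulanate (6 mm) ≤ 7 mm ⇒ resistant
Doxycycline 1 μg/mL: ≤ 2 μg/mL → Susceptible
Chloramphenicol (37 mm) ≥ 27 mm → Susceptible
Erythromycin 25 mm: ≥ 25 mm — S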